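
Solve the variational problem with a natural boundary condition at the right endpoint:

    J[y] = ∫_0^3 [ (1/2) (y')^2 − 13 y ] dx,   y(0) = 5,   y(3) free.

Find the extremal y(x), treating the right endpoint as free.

The Lagrangian L = (1/2) (y')^2 − 13 y gives
    ∂L/∂y = −13,   ∂L/∂y' = y'.
Euler-Lagrange: d/dx(y') − (−13) = 0, i.e. y'' + 13 = 0, so
    y(x) = −(13/2) x^2 + C1 x + C2.
Fixed left endpoint y(0) = 5 ⇒ C2 = 5.
The right endpoint x = 3 is free, so the natural (transversality) condition is ∂L/∂y' |_{x=3} = 0, i.e. y'(3) = 0.
Compute y'(x) = −13 x + C1, so y'(3) = −39 + C1 = 0 ⇒ C1 = 39.
Therefore the extremal is
    y(x) = −(13/2) x^2 + 39 x + 5.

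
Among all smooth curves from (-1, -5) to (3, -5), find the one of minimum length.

Arc-length functional: J[y] = ∫ sqrt(1 + (y')^2) dx.
Lagrangian L = sqrt(1 + (y')^2) has no explicit y dependence, so ∂L/∂y = 0 and the Euler-Lagrange equation gives
    d/dx( y' / sqrt(1 + (y')^2) ) = 0  ⇒  y' / sqrt(1 + (y')^2) = const.
Hence y' is constant, so y(x) is affine.
Fitting the endpoints (-1, -5) and (3, -5):
    slope m = ((-5) − (-5)) / (3 − (-1)) = 0,
    intercept c = (-5) − m·(-1) = -5.
Extremal: y(x) = -5.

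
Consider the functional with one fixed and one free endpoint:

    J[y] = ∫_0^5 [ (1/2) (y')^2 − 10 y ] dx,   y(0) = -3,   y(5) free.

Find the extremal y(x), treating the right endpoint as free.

The Lagrangian L = (1/2) (y')^2 − 10 y gives
    ∂L/∂y = −10,   ∂L/∂y' = y'.
Euler-Lagrange: d/dx(y') − (−10) = 0, i.e. y'' + 10 = 0, so
    y(x) = −(10/2) x^2 + C1 x + C2.
Fixed left endpoint y(0) = -3 ⇒ C2 = -3.
The right endpoint x = 5 is free, so the natural (transversality) condition is ∂L/∂y' |_{x=5} = 0, i.e. y'(5) = 0.
Compute y'(x) = −10 x + C1, so y'(5) = −50 + C1 = 0 ⇒ C1 = 50.
Therefore the extremal is
    y(x) = −5 x^2 + 50 x − 3.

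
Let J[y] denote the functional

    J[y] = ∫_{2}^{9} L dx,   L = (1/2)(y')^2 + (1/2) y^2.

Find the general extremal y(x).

The Lagrangian is L = (1/2)(y')^2 + (1/2) y^2.
∂L/∂y = y.
∂L/∂y' = y'.
The Euler-Lagrange equation d/dx(∂L/∂y') − ∂L/∂y = 0 becomes:
    y'' - y = 0
General solution: y(x) = A e^x + B e^(-x), where A and B are arbitrary constants fixed by the endpoint conditions.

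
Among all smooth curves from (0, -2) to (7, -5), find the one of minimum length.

Arc-length functional: J[y] = ∫ sqrt(1 + (y')^2) dx.
Lagrangian L = sqrt(1 + (y')^2) has no explicit y dependence, so ∂L/∂y = 0 and the Euler-Lagrange equation gives
    d/dx( y' / sqrt(1 + (y')^2) ) = 0  ⇒  y' / sqrt(1 + (y')^2) = const.
Hence y' is constant, so y(x) is affine.
Fitting the endpoints (0, -2) and (7, -5):
    slope m = ((-5) − (-2)) / (7 − 0) = -3/7,
    intercept c = (-2) − m·0 = -2.
Extremal: y(x) = (-3/7) x - 2.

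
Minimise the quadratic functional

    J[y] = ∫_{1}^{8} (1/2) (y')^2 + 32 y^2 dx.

The Lagrangian is L = (1/2) (y')^2 + 32 y^2.
Compute ∂L/∂y = 64y, ∂L/∂y' = y'.
The Euler-Lagrange equation d/dx(∂L/∂y') − ∂L/∂y = 0 reduces to
    y'' − 64 y = 0.
Its general solution is
    y(x) = A e^(8x) + B e^(−8x),
with A, B fixed by the endpoint conditions.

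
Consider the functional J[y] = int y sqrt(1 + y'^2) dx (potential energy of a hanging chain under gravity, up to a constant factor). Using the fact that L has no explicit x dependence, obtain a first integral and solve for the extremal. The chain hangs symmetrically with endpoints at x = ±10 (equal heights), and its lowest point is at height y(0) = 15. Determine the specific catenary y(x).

The Lagrangian L(y, y') = y sqrt(1 + y'^2) has no explicit x dependence, so the Beltrami identity applies:
    L − y' ∂L/∂y' = C.
Compute ∂L/∂y' = y · y' / sqrt(1 + y'^2). Then
    L − y' ∂L/∂y'
    = y sqrt(1 + y'^2) − y · y'^2 / sqrt(1 + y'^2)
    = y (1 + y'^2 − y'^2) / sqrt(1 + y'^2)
    = y / sqrt(1 + y'^2) = C.
Squaring gives y^2 = C^2 (1 + y'^2), i.e.
    y'^2 = y^2 / C^2 − 1.
Separating variables,
    dy / sqrt(y^2 − C^2) = dx / C,
and integrating gives arccosh(y / C) = (x − a)/C, so
    y(x) = C cosh((x − a)/C),
the catenary. The constants C and a are fixed by the two endpoint conditions (and, for the hanging-chain problem, the length constraint selects C).
Now fit the given data. The endpoints x = ±10 are symmetric at equal height, so the catenary is even about its minimum: a = 0 and y(x) = C cosh(x/C). The lowest point is y(0) = C cosh(0) = C, and we are told y(0) = 15, so C = 15. Therefore
    y(x) = 15 cosh(x/15),
and at the endpoints
    y(±10) = 15 cosh(10/15).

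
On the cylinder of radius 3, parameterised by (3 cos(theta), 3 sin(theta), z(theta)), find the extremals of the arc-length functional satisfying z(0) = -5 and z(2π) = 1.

Parameterise the cylinder of radius R = 3 as
    r(θ) = (3 cos θ, 3 sin θ, z(θ)).
The arc-length element is
    ds = sqrt(9 + (dz/dθ)^2) dθ,
so the Lagrangian is L = sqrt(9 + z'^2).
L depends on z' only, not on z or θ, so ∂L/∂z = 0 and
    ∂L/∂z' = z' / sqrt(9 + z'^2).
The Euler-Lagrange equation gives
    d/dθ( z' / sqrt(9 + z'^2) ) = 0,
so z' is constant. Integrating once:
    z(θ) = a θ + b,
a helix on the cylinder (a straight line when the cylinder is unrolled). The constants a, b are determined by the endpoint conditions.
With endpoint conditions z(0) = -5 and z(2π) = 1: from z(0) = b we get b = -5, and a·2π + -5 = 1 gives a = 3/π, so
    z(θ) = (3/π) θ − 5.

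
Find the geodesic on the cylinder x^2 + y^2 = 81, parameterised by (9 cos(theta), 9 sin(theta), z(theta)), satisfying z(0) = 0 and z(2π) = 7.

Parameterise the cylinder of radius R = 9 as
    r(θ) = (9 cos θ, 9 sin θ, z(θ)).
The arc-length element is
    ds = sqrt(81 + (dz/dθ)^2) dθ,
so the Lagrangian is L = sqrt(81 + z'^2).
L depends on z' only, not on z or θ, so ∂L/∂z = 0 and
    ∂L/∂z' = z' / sqrt(81 + z'^2).
The Euler-Lagrange equation gives
    d/dθ( z' / sqrt(81 + z'^2) ) = 0,
so z' is constant. Integrating once:
    z(θ) = a θ + b,
a helix on the cylinder (a straight line when the cylinder is unrolled). The constants a, b are determined by the endpoint conditions.
With endpoint conditions z(0) = 0 and z(2π) = 7: from z(0) = b we get b = 0, and a·2π + 0 = 7 gives a = 7/(2π), so
    z(θ) = (7/(2π)) θ.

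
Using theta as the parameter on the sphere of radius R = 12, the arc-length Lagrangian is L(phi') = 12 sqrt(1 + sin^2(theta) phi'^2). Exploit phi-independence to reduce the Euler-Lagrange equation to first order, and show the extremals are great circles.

On the sphere of radius R = 12 with spherical coordinates (θ, φ), the induced metric is
    ds^2 = 144(dθ^2 + sin^2(θ) dφ^2).
Parameterise by θ; the arc-length functional is
    J[φ] = ∫ 12 sqrt(1 + sin^2(θ) (dφ/dθ)^2) dθ,
so L = 12 sqrt(1 + sin^2(θ) φ'^2). Compute
    ∂L/∂φ = 0  (L has no explicit φ dependence),
    ∂L/∂φ' = 12 sin^2(θ) φ' / sqrt(1 + sin^2(θ) φ'^2).
Since ∂L/∂φ = 0, the Euler-Lagrange equation
    d/dθ(∂L/∂φ') − ∂L/∂φ = 0
reduces to d/dθ(∂L/∂φ') = 0, i.e. the momentum conjugate to φ is conserved:
    12 sin^2(θ) φ' / sqrt(1 + sin^2(θ) φ'^2) = C.
The overall factor of 12 is constant, so dividing through gives Clairaut's relation sin^2(θ) φ' / sqrt(1 + sin^2(θ) φ'^2) = C' (with C' = C/12). Solving for φ' and integrating gives the great-circle family
    cot(θ) = A cos(φ − φ_0),
i.e. the intersection of the sphere with a plane through the origin. The two constants A and φ_0 (equivalently C and one phase) are fixed by the two endpoint conditions.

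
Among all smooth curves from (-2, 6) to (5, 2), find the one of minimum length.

Arc-length functional: J[y] = ∫ sqrt(1 + (y')^2) dx.
Lagrangian L = sqrt(1 + (y')^2) has no explicit y dependence, so ∂L/∂y = 0 and the Euler-Lagrange equation gives
    d/dx( y' / sqrt(1 + (y')^2) ) = 0  ⇒  y' / sqrt(1 + (y')^2) = const.
Hence y' is constant, so y(x) is affine.
Fitting the endpoints (-2, 6) and (5, 2):
    slope m = (2 − 6) / (5 − (-2)) = -4/7,
    intercept c = 6 − m·(-2) = 34/7.
Extremal: y(x) = (-4/7) x + 34/7.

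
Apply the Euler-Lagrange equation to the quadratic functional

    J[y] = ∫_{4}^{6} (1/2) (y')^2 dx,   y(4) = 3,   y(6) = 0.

The Lagrangian is L = (1/2) (y')^2.
Compute ∂L/∂y = 0, ∂L/∂y' = y'.
The Euler-Lagrange equation d/dx(∂L/∂y') − ∂L/∂y = 0 reduces to
    y'' = 0.
Its general solution is
    y(x) = A x + B,
with A, B fixed by the endpoint conditions.
Applying the endpoint conditions y(4) = 3 and y(6) = 0: solve A·4 + B = 3 and A·6 + B = 0. Subtracting gives A(6 − 4) = 0 − 3, so A = -3/2, and B = 3 − A·4 = 9. Therefore
    y(x) = (-3/2) x + 9.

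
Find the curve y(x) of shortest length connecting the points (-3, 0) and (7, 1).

Arc-length functional: J[y] = ∫ sqrt(1 + (y')^2) dx.
Lagrangian L = sqrt(1 + (y')^2) has no explicit y dependence, so ∂L/∂y = 0 and the Euler-Lagrange equation gives
    d/dx( y' / sqrt(1 + (y')^2) ) = 0  ⇒  y' / sqrt(1 + (y')^2) = const.
Hence y' is constant, so y(x) is affine.
Fitting the endpoints (-3, 0) and (7, 1):
    slope m = (1 − 0) / (7 − (-3)) = 1/10,
    intercept c = 0 − m·(-3) = 3/10.
Extremal: y(x) = (1/10) x + 3/10.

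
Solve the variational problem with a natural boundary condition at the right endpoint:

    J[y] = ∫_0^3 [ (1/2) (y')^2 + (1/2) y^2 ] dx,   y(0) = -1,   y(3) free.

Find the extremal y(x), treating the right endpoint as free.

The Lagrangian L = (1/2) (y')^2 + (1/2) y^2 gives
    ∂L/∂y = 1 y,   ∂L/∂y' = y'.
Euler-Lagrange: y'' − y = 0.
With k = 1, the general solution is
    y(x) = A cosh(x) + B sinh(x).
Fixed left endpoint y(0) = -1 ⇒ A = -1.
The right endpoint x = 3 is free, so the natural (transversality) condition is ∂L/∂y' |_{x=3} = 0, i.e. y'(3) = 0.
Compute y'(x) = A k sinh(k x) + B k cosh(k x), so
    y'(3) = A k sinh(k·3) + B k cosh(k·3) = 0
    ⇒ B = −A tanh(k·3) = tanh(1·3).
Therefore the extremal is
    y(x) = −cosh(1 x) + tanh(1·3) sinh(1 x).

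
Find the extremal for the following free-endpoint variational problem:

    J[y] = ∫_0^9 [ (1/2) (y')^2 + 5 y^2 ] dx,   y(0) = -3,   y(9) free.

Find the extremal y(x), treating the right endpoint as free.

The Lagrangian L = (1/2) (y')^2 + 5 y^2 gives
    ∂L/∂y = 10 y,   ∂L/∂y' = y'.
Euler-Lagrange: y'' − 10 y = 0.
With k = sqrt(10), the general solution is
    y(x) = A cosh(sqrt(10) x) + B sinh(sqrt(10) x).
Fixed left endpoint y(0) = -3 ⇒ A = -3.
The right endpoint x = 9 is free, so the natural (transversality) condition is ∂L/∂y' |_{x=9} = 0, i.e. y'(9) = 0.
Compute y'(x) = A k sinh(k x) + B k cosh(k x), so
    y'(9) = A k sinh(k·9) + B k cosh(k·9) = 0
    ⇒ B = −A tanh(k·9) = 3 tanh(sqrt(10)·9).
Therefore the extremal is
    y(x) = −3 cosh(sqrt(10) x) + 3 tanh(sqrt(10)·9) sinh(sqrt(10) x).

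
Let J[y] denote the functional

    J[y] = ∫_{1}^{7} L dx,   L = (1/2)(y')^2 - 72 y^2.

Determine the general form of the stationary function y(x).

The Lagrangian is L = (1/2)(y')^2 - 72 y^2.
∂L/∂y = -144y.
∂L/∂y' = y'.
The Euler-Lagrange equation d/dx(∂L/∂y') − ∂L/∂y = 0 becomes:
    y'' + 144 y = 0
General solution: y(x) = A sin(12x) + B cos(12x), where A and B are arbitrary constants fixed by the endpoint conditions.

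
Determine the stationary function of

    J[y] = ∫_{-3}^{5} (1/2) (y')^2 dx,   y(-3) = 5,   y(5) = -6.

The Lagrangian is L = (1/2) (y')^2.
Compute ∂L/∂y = 0, ∂L/∂y' = y'.
The Euler-Lagrange equation d/dx(∂L/∂y') − ∂L/∂y = 0 reduces to
    y'' = 0.
Its general solution is
    y(x) = A x + B,
with A, B fixed by the endpoint conditions.
Applying the endpoint conditions y(-3) = 5 and y(5) = -6: solve A·-3 + B = 5 and A·5 + B = -6. Subtracting gives A(5 − -3) = -6 − 5, so A = -11/8, and B = 5 − A·-3 = 7/8. Therefore
    y(x) = (-11/8) x + 7/8.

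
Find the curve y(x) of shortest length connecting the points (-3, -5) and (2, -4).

Arc-length functional: J[y] = ∫ sqrt(1 + (y')^2) dx.
Lagrangian L = sqrt(1 + (y')^2) has no explicit y dependence, so ∂L/∂y = 0 and the Euler-Lagrange equation gives
    d/dx( y' / sqrt(1 + (y')^2) ) = 0  ⇒  y' / sqrt(1 + (y')^2) = const.
Hence y' is constant, so y(x) is affine.
Fitting the endpoints (-3, -5) and (2, -4):
    slope m = ((-4) − (-5)) / (2 − (-3)) = 1/5,
    intercept c = (-5) − m·(-3) = -22/5.
Extremal: y(x) = (1/5) x - 22/5.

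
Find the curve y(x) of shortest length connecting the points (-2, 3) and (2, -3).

Arc-length functional: J[y] = ∫ sqrt(1 + (y')^2) dx.
Lagrangian L = sqrt(1 + (y')^2) has no explicit y dependence, so ∂L/∂y = 0 and the Euler-Lagrange equation gives
    d/dx( y' / sqrt(1 + (y')^2) ) = 0  ⇒  y' / sqrt(1 + (y')^2) = const.
Hence y' is constant, so y(x) is affine.
Fitting the endpoints (-2, 3) and (2, -3):
    slope m = ((-3) − 3) / (2 − (-2)) = -3/2,
    intercept c = 3 − m·(-2) = 0.
Extremal: y(x) = (-3/2) x.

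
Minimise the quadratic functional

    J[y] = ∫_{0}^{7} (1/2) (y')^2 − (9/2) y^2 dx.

The Lagrangian is L = (1/2) (y')^2 − (9/2) y^2.
Compute ∂L/∂y = -9y, ∂L/∂y' = y'.
The Euler-Lagrange equation d/dx(∂L/∂y') − ∂L/∂y = 0 reduces to
    y'' + 9 y = 0.
Its general solution is
    y(x) = A sin(3x) + B cos(3x),
with A, B fixed by the endpoint conditions.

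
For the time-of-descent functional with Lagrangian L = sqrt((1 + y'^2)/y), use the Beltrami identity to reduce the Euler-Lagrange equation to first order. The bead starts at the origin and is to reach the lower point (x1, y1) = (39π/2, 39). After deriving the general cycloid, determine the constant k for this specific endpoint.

The Lagrangian L = sqrt((1 + y'^2) / y) has no explicit x dependence, so the Beltrami identity applies:
    L − y' ∂L/∂y' = C.
Compute ∂L/∂y' = y' / sqrt(y (1 + y'^2)).
Substitute:
    sqrt((1 + y'^2)/y) − y'·y' / sqrt(y (1 + y'^2))
    = (1 + y'^2) / sqrt(y (1 + y'^2)) − y'^2 / sqrt(y (1 + y'^2))
    = 1 / sqrt(y (1 + y'^2)) = C.
Squaring and rearranging gives the first integral
    y (1 + y'^2) = 1/C^2 =: k   (constant).
Solving this first-order ODE by the substitution
    y = (k/2)(1 − cos θ)
yields the cycloid parameterisation
    x(θ) = (k/2)(θ − sin θ),   y(θ) = (k/2)(1 − cos θ).
The constant k is fixed by the endpoint condition.
Now fit the given lower endpoint (x1, y1) = (39π/2, 39). At the bottom of the first arch (θ = π), the parametric equations give
    y(π) = (k/2)(1 − cos π) = k,
    x(π) = (k/2)(π − sin π) = kπ/2.
Matching y(π) = 39 gives k = 39, consistent with x(π) = 39π/2. Therefore the specific cycloid is
    x(θ) = (39/2)(θ − sin θ),   y(θ) = (39/2)(1 − cos θ).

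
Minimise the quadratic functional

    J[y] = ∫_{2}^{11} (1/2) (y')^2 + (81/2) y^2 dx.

The Lagrangian is L = (1/2) (y')^2 + (81/2) y^2.
Compute ∂L/∂y = 81y, ∂L/∂y' = y'.
The Euler-Lagrange equation d/dx(∂L/∂y') − ∂L/∂y = 0 reduces to
    y'' − 81 y = 0.
Its general solution is
    y(x) = A e^(9x) + B e^(−9x),
with A, B fixed by the endpoint conditions.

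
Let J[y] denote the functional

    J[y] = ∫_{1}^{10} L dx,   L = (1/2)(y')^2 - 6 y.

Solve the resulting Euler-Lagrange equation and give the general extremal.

The Lagrangian is L = (1/2)(y')^2 - 6 y.
∂L/∂y = -6.
∂L/∂y' = y'.
The Euler-Lagrange equation d/dx(∂L/∂y') − ∂L/∂y = 0 becomes:
    y'' + 6 = 0
General solution: y(x) = -3 x^2 + A x + B, where A and B are arbitrary constants fixed by the endpoint conditions.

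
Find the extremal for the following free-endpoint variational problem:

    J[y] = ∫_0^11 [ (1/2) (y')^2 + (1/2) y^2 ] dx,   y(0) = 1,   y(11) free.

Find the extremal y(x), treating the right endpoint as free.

The Lagrangian L = (1/2) (y')^2 + (1/2) y^2 gives
    ∂L/∂y = 1 y,   ∂L/∂y' = y'.
Euler-Lagrange: y'' − y = 0.
With k = 1, the general solution is
    y(x) = A cosh(x) + B sinh(x).
Fixed left endpoint y(0) = 1 ⇒ A = 1.
The right endpoint x = 11 is free, so the natural (transversality) condition is ∂L/∂y' |_{x=11} = 0, i.e. y'(11) = 0.
Compute y'(x) = A k sinh(k x) + B k cosh(k x), so
    y'(11) = A k sinh(k·11) + B k cosh(k·11) = 0
    ⇒ B = −A tanh(k·11) = − tanh(1·11).
Therefore the extremal is
    y(x) = cosh(1 x) − tanh(1·11) sinh(1 x).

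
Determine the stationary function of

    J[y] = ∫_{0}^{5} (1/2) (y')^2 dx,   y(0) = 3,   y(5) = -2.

The Lagrangian is L = (1/2) (y')^2.
Compute ∂L/∂y = 0, ∂L/∂y' = y'.
The Euler-Lagrange equation d/dx(∂L/∂y') − ∂L/∂y = 0 reduces to
    y'' = 0.
Its general solution is
    y(x) = A x + B,
with A, B fixed by the endpoint conditions.
Applying the endpoint conditions y(0) = 3 and y(5) = -2: solve A·0 + B = 3 and A·5 + B = -2. Subtracting gives A(5 − 0) = -2 − 3, so A = -1, and B = 3 − A·0 = 3. Therefore
    y(x) = -x + 3.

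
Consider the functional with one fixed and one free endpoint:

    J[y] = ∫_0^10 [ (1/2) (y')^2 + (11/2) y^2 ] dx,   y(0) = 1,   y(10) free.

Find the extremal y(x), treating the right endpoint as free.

The Lagrangian L = (1/2) (y')^2 + (11/2) y^2 gives
    ∂L/∂y = 11 y,   ∂L/∂y' = y'.
Euler-Lagrange: y'' − 11 y = 0.
With k = sqrt(11), the general solution is
    y(x) = A cosh(sqrt(11) x) + B sinh(sqrt(11) x).
Fixed left endpoint y(0) = 1 ⇒ A = 1.
The right endpoint x = 10 is free, so the natural (transversality) condition is ∂L/∂y' |_{x=10} = 0, i.e. y'(10) = 0.
Compute y'(x) = A k sinh(k x) + B k cosh(k x), so
    y'(10) = A k sinh(k·10) + B k cosh(k·10) = 0
    ⇒ B = −A tanh(k·10) = − tanh(sqrt(11)·10).
Therefore the extremal is
    y(x) = cosh(sqrt(11) x) − tanh(sqrt(11)·10) sinh(sqrt(11) x).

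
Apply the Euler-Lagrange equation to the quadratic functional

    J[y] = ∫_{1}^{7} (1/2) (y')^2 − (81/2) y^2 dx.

The Lagrangian is L = (1/2) (y')^2 − (81/2) y^2.
Compute ∂L/∂y = -81y, ∂L/∂y' = y'.
The Euler-Lagrange equation d/dx(∂L/∂y') − ∂L/∂y = 0 reduces to
    y'' + 81 y = 0.
Its general solution is
    y(x) = A sin(9x) + B cos(9x),
with A, B fixed by the endpoint conditions.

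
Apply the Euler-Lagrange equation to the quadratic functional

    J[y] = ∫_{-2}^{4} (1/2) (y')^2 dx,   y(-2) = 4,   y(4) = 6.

The Lagrangian is L = (1/2) (y')^2.
Compute ∂L/∂y = 0, ∂L/∂y' = y'.
The Euler-Lagrange equation d/dx(∂L/∂y') − ∂L/∂y = 0 reduces to
    y'' = 0.
Its general solution is
    y(x) = A x + B,
with A, B fixed by the endpoint conditions.
Applying the endpoint conditions y(-2) = 4 and y(4) = 6: solve A·-2 + B = 4 and A·4 + B = 6. Subtracting gives A(4 − -2) = 6 − 4, so A = 1/3, and B = 4 − A·-2 = 14/3. Therefore
    y(x) = (1/3) x + 14/3.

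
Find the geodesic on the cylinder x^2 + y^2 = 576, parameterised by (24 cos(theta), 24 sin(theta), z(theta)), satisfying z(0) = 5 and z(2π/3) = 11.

Parameterise the cylinder of radius R = 24 as
    r(θ) = (24 cos θ, 24 sin θ, z(θ)).
The arc-length element is
    ds = sqrt(576 + (dz/dθ)^2) dθ,
so the Lagrangian is L = sqrt(576 + z'^2).
L depends on z' only, not on z or θ, so ∂L/∂z = 0 and
    ∂L/∂z' = z' / sqrt(576 + z'^2).
The Euler-Lagrange equation gives
    d/dθ( z' / sqrt(576 + z'^2) ) = 0,
so z' is constant. Integrating once:
    z(θ) = a θ + b,
a helix on the cylinder (a straight line when the cylinder is unrolled). The constants a, b are determined by the endpoint conditions.
With endpoint conditions z(0) = 5 and z(2π/3) = 11: from z(0) = b we get b = 5, and a·2π/3 + 5 = 11 gives a = 9/π, so
    z(θ) = (9/π) θ + 5.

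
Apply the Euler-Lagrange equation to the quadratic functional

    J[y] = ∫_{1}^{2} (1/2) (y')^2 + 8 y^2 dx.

The Lagrangian is L = (1/2) (y')^2 + 8 y^2.
Compute ∂L/∂y = 16y, ∂L/∂y' = y'.
The Euler-Lagrange equation d/dx(∂L/∂y') − ∂L/∂y = 0 reduces to
    y'' − 16 y = 0.
Its general solution is
    y(x) = A e^(4x) + B e^(−4x),
with A, B fixed by the endpoint conditions.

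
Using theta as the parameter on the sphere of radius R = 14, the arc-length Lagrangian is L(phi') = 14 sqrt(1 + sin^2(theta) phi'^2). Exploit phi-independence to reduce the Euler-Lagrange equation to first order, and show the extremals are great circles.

On the sphere of radius R = 14 with spherical coordinates (θ, φ), the induced metric is
    ds^2 = 196(dθ^2 + sin^2(θ) dφ^2).
Parameterise by θ; the arc-length functional is
    J[φ] = ∫ 14 sqrt(1 + sin^2(θ) (dφ/dθ)^2) dθ,
so L = 14 sqrt(1 + sin^2(θ) φ'^2). Compute
    ∂L/∂φ = 0  (L has no explicit φ dependence),
    ∂L/∂φ' = 14 sin^2(θ) φ' / sqrt(1 + sin^2(θ) φ'^2).
Since ∂L/∂φ = 0, the Euler-Lagrange equation
    d/dθ(∂L/∂φ') − ∂L/∂φ = 0
reduces to d/dθ(∂L/∂φ') = 0, i.e. the momentum conjugate to φ is conserved:
    14 sin^2(θ) φ' / sqrt(1 + sin^2(θ) φ'^2) = C.
The overall factor of 14 is constant, so dividing through gives Clairaut's relation sin^2(θ) φ' / sqrt(1 + sin^2(θ) φ'^2) = C' (with C' = C/14). Solving for φ' and integrating gives the great-circle family
    cot(θ) = A cos(φ − φ_0),
i.e. the intersection of the sphere with a plane through the origin. The two constants A and φ_0 (equivalently C and one phase) are fixed by the two endpoint conditions.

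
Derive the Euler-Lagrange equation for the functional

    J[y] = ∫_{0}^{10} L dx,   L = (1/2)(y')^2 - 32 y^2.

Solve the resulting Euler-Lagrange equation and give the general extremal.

The Lagrangian is L = (1/2)(y')^2 - 32 y^2.
∂L/∂y = -64y.
∂L/∂y' = y'.
The Euler-Lagrange equation d/dx(∂L/∂y') − ∂L/∂y = 0 becomes:
    y'' + 64 y = 0
General solution: y(x) = A sin(8x) + B cos(8x), where A and B are arbitrary constants fixed by the endpoint conditions.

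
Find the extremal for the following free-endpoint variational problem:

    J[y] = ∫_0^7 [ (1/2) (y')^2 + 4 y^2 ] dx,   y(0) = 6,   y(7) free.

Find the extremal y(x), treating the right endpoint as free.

The Lagrangian L = (1/2) (y')^2 + 4 y^2 gives
    ∂L/∂y = 8 y,   ∂L/∂y' = y'.
Euler-Lagrange: y'' − 8 y = 0.
With k = sqrt(8), the general solution is
    y(x) = A cosh(sqrt(8) x) + B sinh(sqrt(8) x).
Fixed left endpoint y(0) = 6 ⇒ A = 6.
The right endpoint x = 7 is free, so the natural (transversality) condition is ∂L/∂y' |_{x=7} = 0, i.e. y'(7) = 0.
Compute y'(x) = A k sinh(k x) + B k cosh(k x), so
    y'(7) = A k sinh(k·7) + B k cosh(k·7) = 0
    ⇒ B = −A tanh(k·7) = − 6 tanh(sqrt(8)·7).
Therefore the extremal is
    y(x) = 6 cosh(sqrt(8) x) − 6 tanh(sqrt(8)·7) sinh(sqrt(8) x).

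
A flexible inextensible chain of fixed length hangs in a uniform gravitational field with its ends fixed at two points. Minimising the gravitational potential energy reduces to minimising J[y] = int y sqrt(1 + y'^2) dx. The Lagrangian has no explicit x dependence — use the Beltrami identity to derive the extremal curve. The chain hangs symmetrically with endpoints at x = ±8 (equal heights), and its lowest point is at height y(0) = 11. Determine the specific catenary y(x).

The Lagrangian L(y, y') = y sqrt(1 + y'^2) has no explicit x dependence, so the Beltrami identity applies:
    L − y' ∂L/∂y' = C.
Compute ∂L/∂y' = y · y' / sqrt(1 + y'^2). Then
    L − y' ∂L/∂y'
    = y sqrt(1 + y'^2) − y · y'^2 / sqrt(1 + y'^2)
    = y (1 + y'^2 − y'^2) / sqrt(1 + y'^2)
    = y / sqrt(1 + y'^2) = C.
Squaring gives y^2 = C^2 (1 + y'^2), i.e.
    y'^2 = y^2 / C^2 − 1.
Separating variables,
    dy / sqrt(y^2 − C^2) = dx / C,
and integrating gives arccosh(y / C) = (x − a)/C, so
    y(x) = C cosh((x − a)/C),
the catenary. The constants C and a are fixed by the two endpoint conditions (and, for the hanging-chain problem, the length constraint selects C).
Now fit the given data. The endpoints x = ±8 are symmetric at equal height, so the catenary is even about its minimum: a = 0 and y(x) = C cosh(x/C). The lowest point is y(0) = C cosh(0) = C, and we are told y(0) = 11, so C = 11. Therefore
    y(x) = 11 cosh(x/11),
and at the endpoints
    y(±8) = 11 cosh(8/11).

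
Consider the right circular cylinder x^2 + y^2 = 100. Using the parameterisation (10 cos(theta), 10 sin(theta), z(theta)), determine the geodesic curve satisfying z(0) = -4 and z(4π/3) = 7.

Parameterise the cylinder of radius R = 10 as
    r(θ) = (10 cos θ, 10 sin θ, z(θ)).
The arc-length element is
    ds = sqrt(100 + (dz/dθ)^2) dθ,
so the Lagrangian is L = sqrt(100 + z'^2).
L depends on z' only, not on z or θ, so ∂L/∂z = 0 and
    ∂L/∂z' = z' / sqrt(100 + z'^2).
The Euler-Lagrange equation gives
    d/dθ( z' / sqrt(100 + z'^2) ) = 0,
so z' is constant. Integrating once:
    z(θ) = a θ + b,
a helix on the cylinder (a straight line when the cylinder is unrolled). The constants a, b are determined by the endpoint conditions.
With endpoint conditions z(0) = -4 and z(4π/3) = 7: from z(0) = b we get b = -4, and a·4π/3 + -4 = 7 gives a = 33/(4π), so
    z(θ) = (33/(4π)) θ − 4.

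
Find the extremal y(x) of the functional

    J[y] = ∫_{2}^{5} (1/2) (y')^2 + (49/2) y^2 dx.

The Lagrangian is L = (1/2) (y')^2 + (49/2) y^2.
Compute ∂L/∂y = 49y, ∂L/∂y' = y'.
The Euler-Lagrange equation d/dx(∂L/∂y') − ∂L/∂y = 0 reduces to
    y'' − 49 y = 0.
Its general solution is
    y(x) = A e^(7x) + B e^(−7x),
with A, B fixed by the endpoint conditions.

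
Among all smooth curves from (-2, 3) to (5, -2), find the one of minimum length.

Arc-length functional: J[y] = ∫ sqrt(1 + (y')^2) dx.
Lagrangian L = sqrt(1 + (y')^2) has no explicit y dependence, so ∂L/∂y = 0 and the Euler-Lagrange equation gives
    d/dx( y' / sqrt(1 + (y')^2) ) = 0  ⇒  y' / sqrt(1 + (y')^2) = const.
Hence y' is constant, so y(x) is affine.
Fitting the endpoints (-2, 3) and (5, -2):
    slope m = ((-2) − 3) / (5 − (-2)) = -5/7,
    intercept c = 3 − m·(-2) = 11/7.
Extremal: y(x) = (-5/7) x + 11/7.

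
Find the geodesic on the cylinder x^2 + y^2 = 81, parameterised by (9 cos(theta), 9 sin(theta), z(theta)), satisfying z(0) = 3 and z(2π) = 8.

Parameterise the cylinder of radius R = 9 as
    r(θ) = (9 cos θ, 9 sin θ, z(θ)).
The arc-length element is
    ds = sqrt(81 + (dz/dθ)^2) dθ,
so the Lagrangian is L = sqrt(81 + z'^2).
L depends on z' only, not on z or θ, so ∂L/∂z = 0 and
    ∂L/∂z' = z' / sqrt(81 + z'^2).
The Euler-Lagrange equation gives
    d/dθ( z' / sqrt(81 + z'^2) ) = 0,
so z' is constant. Integrating once:
    z(θ) = a θ + b,
a helix on the cylinder (a straight line when the cylinder is unrolled). The constants a, b are determined by the endpoint conditions.
With endpoint conditions z(0) = 3 and z(2π) = 8: from z(0) = b we get b = 3, and a·2π + 3 = 8 gives a = 5/(2π), so
    z(θ) = (5/(2π)) θ + 3.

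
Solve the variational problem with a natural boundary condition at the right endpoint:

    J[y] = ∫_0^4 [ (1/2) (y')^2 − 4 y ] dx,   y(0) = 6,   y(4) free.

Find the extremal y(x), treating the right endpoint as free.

The Lagrangian L = (1/2) (y')^2 − 4 y gives
    ∂L/∂y = −4,   ∂L/∂y' = y'.
Euler-Lagrange: d/dx(y') − (−4) = 0, i.e. y'' + 4 = 0, so
    y(x) = −(4/2) x^2 + C1 x + C2.
Fixed left endpoint y(0) = 6 ⇒ C2 = 6.
The right endpoint x = 4 is free, so the natural (transversality) condition is ∂L/∂y' |_{x=4} = 0, i.e. y'(4) = 0.
Compute y'(x) = −4 x + C1, so y'(4) = −16 + C1 = 0 ⇒ C1 = 16.
Therefore the extremal is
    y(x) = −2 x^2 + 16 x + 6.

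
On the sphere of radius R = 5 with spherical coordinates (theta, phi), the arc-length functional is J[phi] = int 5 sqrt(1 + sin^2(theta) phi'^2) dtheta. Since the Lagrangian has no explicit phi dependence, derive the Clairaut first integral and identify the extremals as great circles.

On the sphere of radius R = 5 with spherical coordinates (θ, φ), the induced metric is
    ds^2 = 25(dθ^2 + sin^2(θ) dφ^2).
Parameterise by θ; the arc-length functional is
    J[φ] = ∫ 5 sqrt(1 + sin^2(θ) (dφ/dθ)^2) dθ,
so L = 5 sqrt(1 + sin^2(θ) φ'^2). Compute
    ∂L/∂φ = 0  (L has no explicit φ dependence),
    ∂L/∂φ' = 5 sin^2(θ) φ' / sqrt(1 + sin^2(θ) φ'^2).
Since ∂L/∂φ = 0, the Euler-Lagrange equation
    d/dθ(∂L/∂φ') − ∂L/∂φ = 0
reduces to d/dθ(∂L/∂φ') = 0, i.e. the momentum conjugate to φ is conserved:
    5 sin^2(θ) φ' / sqrt(1 + sin^2(θ) φ'^2) = C.
The overall factor of 5 is constant, so dividing through gives Clairaut's relation sin^2(θ) φ' / sqrt(1 + sin^2(θ) φ'^2) = C' (with C' = C/5). Solving for φ' and integrating gives the great-circle family
    cot(θ) = A cos(φ − φ_0),
i.e. the intersection of the sphere with a plane through the origin. The two constants A and φ_0 (equivalently C and one phase) are fixed by the two endpoint conditions.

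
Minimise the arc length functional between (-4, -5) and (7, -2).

Arc-length functional: J[y] = ∫ sqrt(1 + (y')^2) dx.
Lagrangian L = sqrt(1 + (y')^2) has no explicit y dependence, so ∂L/∂y = 0 and the Euler-Lagrange equation gives
    d/dx( y' / sqrt(1 + (y')^2) ) = 0  ⇒  y' / sqrt(1 + (y')^2) = const.
Hence y' is constant, so y(x) is affine.
Fitting the endpoints (-4, -5) and (7, -2):
    slope m = ((-2) − (-5)) / (7 − (-4)) = 3/11,
    intercept c = (-5) − m·(-4) = -43/11.
Extremal: y(x) = (3/11) x - 43/11.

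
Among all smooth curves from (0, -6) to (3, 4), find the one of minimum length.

Arc-length functional: J[y] = ∫ sqrt(1 + (y')^2) dx.
Lagrangian L = sqrt(1 + (y')^2) has no explicit y dependence, so ∂L/∂y = 0 and the Euler-Lagrange equation gives
    d/dx( y' / sqrt(1 + (y')^2) ) = 0  ⇒  y' / sqrt(1 + (y')^2) = const.
Hence y' is constant, so y(x) is affine.
Fitting the endpoints (0, -6) and (3, 4):
    slope m = (4 − (-6)) / (3 − 0) = 10/3,
    intercept c = (-6) − m·0 = -6.
Extremal: y(x) = (10/3) x - 6.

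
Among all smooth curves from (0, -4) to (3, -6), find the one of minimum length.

Arc-length functional: J[y] = ∫ sqrt(1 + (y')^2) dx.
Lagrangian L = sqrt(1 + (y')^2) has no explicit y dependence, so ∂L/∂y = 0 and the Euler-Lagrange equation gives
    d/dx( y' / sqrt(1 + (y')^2) ) = 0  ⇒  y' / sqrt(1 + (y')^2) = const.
Hence y' is constant, so y(x) is affine.
Fitting the endpoints (0, -4) and (3, -6):
    slope m = ((-6) − (-4)) / (3 − 0) = -2/3,
    intercept c = (-4) − m·0 = -4.
Extremal: y(x) = (-2/3) x - 4.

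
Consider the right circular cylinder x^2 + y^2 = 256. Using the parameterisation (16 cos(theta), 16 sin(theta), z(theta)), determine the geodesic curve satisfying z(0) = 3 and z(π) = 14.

Parameterise the cylinder of radius R = 16 as
    r(θ) = (16 cos θ, 16 sin θ, z(θ)).
The arc-length element is
    ds = sqrt(256 + (dz/dθ)^2) dθ,
so the Lagrangian is L = sqrt(256 + z'^2).
L depends on z' only, not on z or θ, so ∂L/∂z = 0 and
    ∂L/∂z' = z' / sqrt(256 + z'^2).
The Euler-Lagrange equation gives
    d/dθ( z' / sqrt(256 + z'^2) ) = 0,
so z' is constant. Integrating once:
    z(θ) = a θ + b,
a helix on the cylinder (a straight line when the cylinder is unrolled). The constants a, b are determined by the endpoint conditions.
With endpoint conditions z(0) = 3 and z(π) = 14: from z(0) = b we get b = 3, and a·π + 3 = 14 gives a = 11/π, so
    z(θ) = (11/π) θ + 3.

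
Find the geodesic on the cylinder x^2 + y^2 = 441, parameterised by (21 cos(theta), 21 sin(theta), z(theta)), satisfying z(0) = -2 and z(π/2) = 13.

Parameterise the cylinder of radius R = 21 as
    r(θ) = (21 cos θ, 21 sin θ, z(θ)).
The arc-length element is
    ds = sqrt(441 + (dz/dθ)^2) dθ,
so the Lagrangian is L = sqrt(441 + z'^2).
L depends on z' only, not on z or θ, so ∂L/∂z = 0 and
    ∂L/∂z' = z' / sqrt(441 + z'^2).
The Euler-Lagrange equation gives
    d/dθ( z' / sqrt(441 + z'^2) ) = 0,
so z' is constant. Integrating once:
    z(θ) = a θ + b,
a helix on the cylinder (a straight line when the cylinder is unrolled). The constants a, b are determined by the endpoint conditions.
With endpoint conditions z(0) = -2 and z(π/2) = 13: from z(0) = b we get b = -2, and a·π/2 + -2 = 13 gives a = 30/π, so
    z(θ) = (30/π) θ − 2.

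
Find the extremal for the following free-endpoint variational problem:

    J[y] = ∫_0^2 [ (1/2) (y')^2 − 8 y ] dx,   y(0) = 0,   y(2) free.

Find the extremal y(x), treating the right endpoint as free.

The Lagrangian L = (1/2) (y')^2 − 8 y gives
    ∂L/∂y = −8,   ∂L/∂y' = y'.
Euler-Lagrange: d/dx(y') − (−8) = 0, i.e. y'' + 8 = 0, so
    y(x) = −(8/2) x^2 + C1 x + C2.
Fixed left endpoint y(0) = 0 ⇒ C2 = 0.
The right endpoint x = 2 is free, so the natural (transversality) condition is ∂L/∂y' |_{x=2} = 0, i.e. y'(2) = 0.
Compute y'(x) = −8 x + C1, so y'(2) = −16 + C1 = 0 ⇒ C1 = 16.
Therefore the extremal is
    y(x) = −4 x^2 + 16 x.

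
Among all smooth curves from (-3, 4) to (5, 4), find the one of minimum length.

Arc-length functional: J[y] = ∫ sqrt(1 + (y')^2) dx.
Lagrangian L = sqrt(1 + (y')^2) has no explicit y dependence, so ∂L/∂y = 0 and the Euler-Lagrange equation gives
    d/dx( y' / sqrt(1 + (y')^2) ) = 0  ⇒  y' / sqrt(1 + (y')^2) = const.
Hence y' is constant, so y(x) is affine.
Fitting the endpoints (-3, 4) and (5, 4):
    slope m = (4 − 4) / (5 − (-3)) = 0,
    intercept c = 4 − m·(-3) = 4.
Extremal: y(x) = 4.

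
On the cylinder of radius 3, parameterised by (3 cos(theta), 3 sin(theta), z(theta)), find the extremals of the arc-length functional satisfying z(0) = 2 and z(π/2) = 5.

Parameterise the cylinder of radius R = 3 as
    r(θ) = (3 cos θ, 3 sin θ, z(θ)).
The arc-length element is
    ds = sqrt(9 + (dz/dθ)^2) dθ,
so the Lagrangian is L = sqrt(9 + z'^2).
L depends on z' only, not on z or θ, so ∂L/∂z = 0 and
    ∂L/∂z' = z' / sqrt(9 + z'^2).
The Euler-Lagrange equation gives
    d/dθ( z' / sqrt(9 + z'^2) ) = 0,
so z' is constant. Integrating once:
    z(θ) = a θ + b,
a helix on the cylinder (a straight line when the cylinder is unrolled). The constants a, b are determined by the endpoint conditions.
With endpoint conditions z(0) = 2 and z(π/2) = 5: from z(0) = b we get b = 2, and a·π/2 + 2 = 5 gives a = 6/π, so
    z(θ) = (6/π) θ + 2.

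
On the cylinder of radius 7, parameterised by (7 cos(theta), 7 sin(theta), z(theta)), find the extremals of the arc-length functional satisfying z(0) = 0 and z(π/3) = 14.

Parameterise the cylinder of radius R = 7 as
    r(θ) = (7 cos θ, 7 sin θ, z(θ)).
The arc-length element is
    ds = sqrt(49 + (dz/dθ)^2) dθ,
so the Lagrangian is L = sqrt(49 + z'^2).
L depends on z' only, not on z or θ, so ∂L/∂z = 0 and
    ∂L/∂z' = z' / sqrt(49 + z'^2).
The Euler-Lagrange equation gives
    d/dθ( z' / sqrt(49 + z'^2) ) = 0,
so z' is constant. Integrating once:
    z(θ) = a θ + b,
a helix on the cylinder (a straight line when the cylinder is unrolled). The constants a, b are determined by the endpoint conditions.
With endpoint conditions z(0) = 0 and z(π/3) = 14: from z(0) = b we get b = 0, and a·π/3 + 0 = 14 gives a = 42/π, so
    z(θ) = (42/π) θ.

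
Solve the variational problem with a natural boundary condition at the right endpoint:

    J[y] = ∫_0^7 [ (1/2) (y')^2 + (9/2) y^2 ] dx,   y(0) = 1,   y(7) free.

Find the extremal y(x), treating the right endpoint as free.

The Lagrangian L = (1/2) (y')^2 + (9/2) y^2 gives
    ∂L/∂y = 9 y,   ∂L/∂y' = y'.
Euler-Lagrange: y'' − 9 y = 0.
With k = 3, the general solution is
    y(x) = A cosh(3 x) + B sinh(3 x).
Fixed left endpoint y(0) = 1 ⇒ A = 1.
The right endpoint x = 7 is free, so the natural (transversality) condition is ∂L/∂y' |_{x=7} = 0, i.e. y'(7) = 0.
Compute y'(x) = A k sinh(k x) + B k cosh(k x), so
    y'(7) = A k sinh(k·7) + B k cosh(k·7) = 0
    ⇒ B = −A tanh(k·7) = − tanh(3·7).
Therefore the extremal is
    y(x) = cosh(3 x) − tanh(3·7) sinh(3 x).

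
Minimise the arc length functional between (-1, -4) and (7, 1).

Arc-length functional: J[y] = ∫ sqrt(1 + (y')^2) dx.
Lagrangian L = sqrt(1 + (y')^2) has no explicit y dependence, so ∂L/∂y = 0 and the Euler-Lagrange equation gives
    d/dx( y' / sqrt(1 + (y')^2) ) = 0  ⇒  y' / sqrt(1 + (y')^2) = const.
Hence y' is constant, so y(x) is affine.
Fitting the endpoints (-1, -4) and (7, 1):
    slope m = (1 − (-4)) / (7 − (-1)) = 5/8,
    intercept c = (-4) − m·(-1) = -27/8.
Extremal: y(x) = (5/8) x - 27/8.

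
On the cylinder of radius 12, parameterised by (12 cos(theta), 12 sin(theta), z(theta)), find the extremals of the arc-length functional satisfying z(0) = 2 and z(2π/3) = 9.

Parameterise the cylinder of radius R = 12 as
    r(θ) = (12 cos θ, 12 sin θ, z(θ)).
The arc-length element is
    ds = sqrt(144 + (dz/dθ)^2) dθ,
so the Lagrangian is L = sqrt(144 + z'^2).
L depends on z' only, not on z or θ, so ∂L/∂z = 0 and
    ∂L/∂z' = z' / sqrt(144 + z'^2).
The Euler-Lagrange equation gives
    d/dθ( z' / sqrt(144 + z'^2) ) = 0,
so z' is constant. Integrating once:
    z(θ) = a θ + b,
a helix on the cylinder (a straight line when the cylinder is unrolled). The constants a, b are determined by the endpoint conditions.
With endpoint conditions z(0) = 2 and z(2π/3) = 9: from z(0) = b we get b = 2, and a·2π/3 + 2 = 9 gives a = 21/(2π), so
    z(θ) = (21/(2π)) θ + 2.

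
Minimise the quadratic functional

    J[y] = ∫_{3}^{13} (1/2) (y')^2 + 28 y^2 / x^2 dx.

The Lagrangian is L = (1/2) (y')^2 + 28 y^2 / x^2.
Compute ∂L/∂y = 56y/x^2, ∂L/∂y' = y'.
The Euler-Lagrange equation d/dx(∂L/∂y') − ∂L/∂y = 0 reduces to
    y'' − 56/x^2 · y = 0  (x > 0).
Its general solution is
    y(x) = A x^8 + B x^(-7),
with A, B fixed by the endpoint conditions.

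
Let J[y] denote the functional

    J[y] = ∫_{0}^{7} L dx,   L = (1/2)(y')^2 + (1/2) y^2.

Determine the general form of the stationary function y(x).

The Lagrangian is L = (1/2)(y')^2 + (1/2) y^2.
∂L/∂y = y.
∂L/∂y' = y'.
The Euler-Lagrange equation d/dx(∂L/∂y') − ∂L/∂y = 0 becomes:
    y'' - y = 0
General solution: y(x) = A e^x + B e^(-x), where A and B are arbitrary constants fixed by the endpoint conditions.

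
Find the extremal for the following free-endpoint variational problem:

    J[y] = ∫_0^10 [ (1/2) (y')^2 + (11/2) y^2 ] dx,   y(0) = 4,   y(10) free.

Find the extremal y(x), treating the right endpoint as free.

The Lagrangian L = (1/2) (y')^2 + (11/2) y^2 gives
    ∂L/∂y = 11 y,   ∂L/∂y' = y'.
Euler-Lagrange: y'' − 11 y = 0.
With k = sqrt(11), the general solution is
    y(x) = A cosh(sqrt(11) x) + B sinh(sqrt(11) x).
Fixed left endpoint y(0) = 4 ⇒ A = 4.
The right endpoint x = 10 is free, so the natural (transversality) condition is ∂L/∂y' |_{x=10} = 0, i.e. y'(10) = 0.
Compute y'(x) = A k sinh(k x) + B k cosh(k x), so
    y'(10) = A k sinh(k·10) + B k cosh(k·10) = 0
    ⇒ B = −A tanh(k·10) = − 4 tanh(sqrt(11)·10).
Therefore the extremal is
    y(x) = 4 cosh(sqrt(11) x) − 4 tanh(sqrt(11)·10) sinh(sqrt(11) x).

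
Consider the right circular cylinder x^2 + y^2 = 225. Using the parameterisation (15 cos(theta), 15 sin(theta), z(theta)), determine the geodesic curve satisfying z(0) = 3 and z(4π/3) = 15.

Parameterise the cylinder of radius R = 15 as
    r(θ) = (15 cos θ, 15 sin θ, z(θ)).
The arc-length element is
    ds = sqrt(225 + (dz/dθ)^2) dθ,
so the Lagrangian is L = sqrt(225 + z'^2).
L depends on z' only, not on z or θ, so ∂L/∂z = 0 and
    ∂L/∂z' = z' / sqrt(225 + z'^2).
The Euler-Lagrange equation gives
    d/dθ( z' / sqrt(225 + z'^2) ) = 0,
so z' is constant. Integrating once:
    z(θ) = a θ + b,
a helix on the cylinder (a straight line when the cylinder is unrolled). The constants a, b are determined by the endpoint conditions.
With endpoint conditions z(0) = 3 and z(4π/3) = 15: from z(0) = b we get b = 3, and a·4π/3 + 3 = 15 gives a = 9/π, so
    z(θ) = (9/π) θ + 3.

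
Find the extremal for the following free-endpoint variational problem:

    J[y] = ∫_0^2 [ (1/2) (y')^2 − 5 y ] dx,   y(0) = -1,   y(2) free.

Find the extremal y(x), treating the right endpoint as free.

The Lagrangian L = (1/2) (y')^2 − 5 y gives
    ∂L/∂y = −5,   ∂L/∂y' = y'.
Euler-Lagrange: d/dx(y') − (−5) = 0, i.e. y'' + 5 = 0, so
    y(x) = −(5/2) x^2 + C1 x + C2.
Fixed left endpoint y(0) = -1 ⇒ C2 = -1.
The right endpoint x = 2 is free, so the natural (transversality) condition is ∂L/∂y' |_{x=2} = 0, i.e. y'(2) = 0.
Compute y'(x) = −5 x + C1, so y'(2) = −10 + C1 = 0 ⇒ C1 = 10.
Therefore the extremal is
    y(x) = −(5/2) x^2 + 10 x − 1.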